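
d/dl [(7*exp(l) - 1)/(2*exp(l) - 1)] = -5*exp(l)/(2*exp(l) - 1)^2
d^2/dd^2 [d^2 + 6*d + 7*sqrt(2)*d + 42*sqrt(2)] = 2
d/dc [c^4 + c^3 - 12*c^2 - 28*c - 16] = 4*c^3 + 3*c^2 - 24*c - 28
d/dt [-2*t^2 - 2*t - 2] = -4*t - 2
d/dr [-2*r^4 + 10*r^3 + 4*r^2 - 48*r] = -8*r^3 + 30*r^2 + 8*r - 48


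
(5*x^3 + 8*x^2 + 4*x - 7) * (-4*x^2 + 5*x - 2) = -20*x^5 - 7*x^4 + 14*x^3 + 32*x^2 - 43*x + 14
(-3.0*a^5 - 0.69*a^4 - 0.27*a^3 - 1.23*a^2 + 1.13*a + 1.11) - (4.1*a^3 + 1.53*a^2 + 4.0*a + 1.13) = -3.0*a^5 - 0.69*a^4 - 4.37*a^3 - 2.76*a^2 - 2.87*a - 0.0199999999999998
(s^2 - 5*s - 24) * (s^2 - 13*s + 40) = s^4 - 18*s^3 + 81*s^2 + 112*s - 960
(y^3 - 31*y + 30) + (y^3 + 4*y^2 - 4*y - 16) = 2*y^3 + 4*y^2 - 35*y + 14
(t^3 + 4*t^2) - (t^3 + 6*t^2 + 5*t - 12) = -2*t^2 - 5*t + 12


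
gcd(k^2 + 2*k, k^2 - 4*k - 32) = 1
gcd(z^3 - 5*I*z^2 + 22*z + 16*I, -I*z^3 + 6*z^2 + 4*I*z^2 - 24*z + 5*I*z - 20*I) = z + I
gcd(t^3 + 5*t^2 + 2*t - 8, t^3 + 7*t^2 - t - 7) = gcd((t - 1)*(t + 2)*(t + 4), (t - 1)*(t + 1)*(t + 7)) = t - 1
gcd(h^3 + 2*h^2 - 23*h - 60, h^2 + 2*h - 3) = h + 3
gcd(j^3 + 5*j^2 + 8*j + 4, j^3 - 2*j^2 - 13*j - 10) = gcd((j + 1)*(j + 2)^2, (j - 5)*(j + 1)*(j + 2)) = j^2 + 3*j + 2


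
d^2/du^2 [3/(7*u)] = 6/(7*u^3)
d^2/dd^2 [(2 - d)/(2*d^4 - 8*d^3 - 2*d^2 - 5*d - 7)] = 2*((d - 2)*(-8*d^3 + 24*d^2 + 4*d + 5)^2 + (8*d^3 - 24*d^2 - 4*d - 2*(d - 2)*(-6*d^2 + 12*d + 1) - 5)*(-2*d^4 + 8*d^3 + 2*d^2 + 5*d + 7))/(-2*d^4 + 8*d^3 + 2*d^2 + 5*d + 7)^3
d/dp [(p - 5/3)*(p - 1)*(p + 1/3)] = 3*p^2 - 14*p/3 + 7/9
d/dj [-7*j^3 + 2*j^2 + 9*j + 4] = -21*j^2 + 4*j + 9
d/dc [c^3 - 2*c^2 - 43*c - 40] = 3*c^2 - 4*c - 43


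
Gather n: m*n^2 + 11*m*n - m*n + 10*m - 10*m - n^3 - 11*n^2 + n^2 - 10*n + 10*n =10*m*n - n^3 + n^2*(m - 10)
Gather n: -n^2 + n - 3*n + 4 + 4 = -n^2 - 2*n + 8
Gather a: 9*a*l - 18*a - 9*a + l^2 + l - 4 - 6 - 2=a*(9*l - 27) + l^2 + l - 12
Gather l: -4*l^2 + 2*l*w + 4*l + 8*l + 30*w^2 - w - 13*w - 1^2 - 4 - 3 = -4*l^2 + l*(2*w + 12) + 30*w^2 - 14*w - 8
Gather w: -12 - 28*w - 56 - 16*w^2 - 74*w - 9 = -16*w^2 - 102*w - 77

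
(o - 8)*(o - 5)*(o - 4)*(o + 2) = o^4 - 15*o^3 + 58*o^2 + 24*o - 320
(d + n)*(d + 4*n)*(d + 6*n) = d^3 + 11*d^2*n + 34*d*n^2 + 24*n^3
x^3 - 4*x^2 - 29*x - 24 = (x - 8)*(x + 1)*(x + 3)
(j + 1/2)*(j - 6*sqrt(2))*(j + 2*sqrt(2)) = j^3 - 4*sqrt(2)*j^2 + j^2/2 - 24*j - 2*sqrt(2)*j - 12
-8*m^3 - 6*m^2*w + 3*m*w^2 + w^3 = (-2*m + w)*(m + w)*(4*m + w)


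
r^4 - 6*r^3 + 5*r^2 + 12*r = r*(r - 4)*(r - 3)*(r + 1)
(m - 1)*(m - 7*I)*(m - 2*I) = m^3 - m^2 - 9*I*m^2 - 14*m + 9*I*m + 14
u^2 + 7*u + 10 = (u + 2)*(u + 5)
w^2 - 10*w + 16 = (w - 8)*(w - 2)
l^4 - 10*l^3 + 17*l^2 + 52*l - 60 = (l - 6)*(l - 5)*(l - 1)*(l + 2)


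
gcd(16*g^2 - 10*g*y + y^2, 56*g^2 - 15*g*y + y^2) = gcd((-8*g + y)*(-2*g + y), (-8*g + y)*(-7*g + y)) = -8*g + y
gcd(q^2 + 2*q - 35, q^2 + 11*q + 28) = q + 7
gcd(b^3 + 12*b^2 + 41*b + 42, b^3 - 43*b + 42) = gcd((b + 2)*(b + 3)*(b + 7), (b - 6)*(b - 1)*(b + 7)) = b + 7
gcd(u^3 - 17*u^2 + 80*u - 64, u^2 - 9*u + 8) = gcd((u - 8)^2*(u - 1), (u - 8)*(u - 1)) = u^2 - 9*u + 8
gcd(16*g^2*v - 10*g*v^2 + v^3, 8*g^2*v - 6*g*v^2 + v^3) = -2*g*v + v^2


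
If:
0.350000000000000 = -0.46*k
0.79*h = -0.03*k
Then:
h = 0.03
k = -0.76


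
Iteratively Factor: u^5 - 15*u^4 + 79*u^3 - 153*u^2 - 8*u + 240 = (u - 4)*(u^4 - 11*u^3 + 35*u^2 - 13*u - 60) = (u - 5)*(u - 4)*(u^3 - 6*u^2 + 5*u + 12) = (u - 5)*(u - 4)*(u - 3)*(u^2 - 3*u - 4) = (u - 5)*(u - 4)*(u - 3)*(u + 1)*(u - 4)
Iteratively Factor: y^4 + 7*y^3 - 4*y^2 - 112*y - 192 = (y + 4)*(y^3 + 3*y^2 - 16*y - 48) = (y + 3)*(y + 4)*(y^2 - 16) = (y - 4)*(y + 3)*(y + 4)*(y + 4)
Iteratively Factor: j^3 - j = (j + 1)*(j^2 - j) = j*(j + 1)*(j - 1)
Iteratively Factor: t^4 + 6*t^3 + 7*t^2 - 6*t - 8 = (t - 1)*(t^3 + 7*t^2 + 14*t + 8) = (t - 1)*(t + 4)*(t^2 + 3*t + 2) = (t - 1)*(t + 1)*(t + 4)*(t + 2)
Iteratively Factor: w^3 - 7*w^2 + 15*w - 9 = (w - 3)*(w^2 - 4*w + 3) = (w - 3)*(w - 1)*(w - 3)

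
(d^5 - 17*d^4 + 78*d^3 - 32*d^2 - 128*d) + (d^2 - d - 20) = d^5 - 17*d^4 + 78*d^3 - 31*d^2 - 129*d - 20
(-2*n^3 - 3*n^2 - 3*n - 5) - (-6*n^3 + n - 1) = 4*n^3 - 3*n^2 - 4*n - 4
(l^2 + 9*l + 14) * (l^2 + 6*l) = l^4 + 15*l^3 + 68*l^2 + 84*l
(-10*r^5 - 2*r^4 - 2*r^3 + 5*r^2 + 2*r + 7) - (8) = -10*r^5 - 2*r^4 - 2*r^3 + 5*r^2 + 2*r - 1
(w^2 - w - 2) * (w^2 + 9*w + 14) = w^4 + 8*w^3 + 3*w^2 - 32*w - 28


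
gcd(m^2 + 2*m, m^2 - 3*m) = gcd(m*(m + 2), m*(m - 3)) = m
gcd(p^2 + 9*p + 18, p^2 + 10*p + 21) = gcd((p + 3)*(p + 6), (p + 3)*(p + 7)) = p + 3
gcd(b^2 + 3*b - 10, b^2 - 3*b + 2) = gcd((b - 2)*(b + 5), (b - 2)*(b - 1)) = b - 2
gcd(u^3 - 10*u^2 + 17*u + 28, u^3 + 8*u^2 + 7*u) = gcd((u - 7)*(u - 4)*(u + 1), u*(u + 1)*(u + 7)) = u + 1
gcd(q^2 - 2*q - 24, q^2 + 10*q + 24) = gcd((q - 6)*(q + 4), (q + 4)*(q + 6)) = q + 4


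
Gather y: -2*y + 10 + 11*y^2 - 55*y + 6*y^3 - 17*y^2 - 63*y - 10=6*y^3 - 6*y^2 - 120*y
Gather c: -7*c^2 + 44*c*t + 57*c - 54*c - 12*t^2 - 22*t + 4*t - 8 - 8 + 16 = -7*c^2 + c*(44*t + 3) - 12*t^2 - 18*t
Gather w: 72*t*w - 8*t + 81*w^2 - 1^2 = 72*t*w - 8*t + 81*w^2 - 1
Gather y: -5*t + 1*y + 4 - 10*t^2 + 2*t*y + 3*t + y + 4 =-10*t^2 - 2*t + y*(2*t + 2) + 8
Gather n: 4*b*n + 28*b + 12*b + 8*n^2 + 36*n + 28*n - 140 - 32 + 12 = 40*b + 8*n^2 + n*(4*b + 64) - 160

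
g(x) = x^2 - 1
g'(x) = 2*x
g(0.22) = -0.95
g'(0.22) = 0.44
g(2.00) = 3.00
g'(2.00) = 4.00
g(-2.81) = 6.90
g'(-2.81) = -5.62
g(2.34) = 4.48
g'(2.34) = 4.68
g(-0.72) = -0.48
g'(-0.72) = -1.44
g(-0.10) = -0.99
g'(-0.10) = -0.20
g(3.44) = 10.83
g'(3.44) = 6.88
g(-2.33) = 4.43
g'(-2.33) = -4.66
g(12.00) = 143.00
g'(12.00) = 24.00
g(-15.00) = 224.00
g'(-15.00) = -30.00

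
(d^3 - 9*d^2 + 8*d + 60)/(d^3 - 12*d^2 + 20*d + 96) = (d - 5)/(d - 8)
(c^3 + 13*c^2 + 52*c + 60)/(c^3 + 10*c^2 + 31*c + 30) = (c + 6)/(c + 3)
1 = 1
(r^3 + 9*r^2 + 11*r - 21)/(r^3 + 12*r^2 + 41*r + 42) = (r - 1)/(r + 2)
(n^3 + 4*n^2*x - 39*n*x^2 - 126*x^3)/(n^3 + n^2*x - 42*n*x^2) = (n + 3*x)/n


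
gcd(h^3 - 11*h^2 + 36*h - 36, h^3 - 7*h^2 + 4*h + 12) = h^2 - 8*h + 12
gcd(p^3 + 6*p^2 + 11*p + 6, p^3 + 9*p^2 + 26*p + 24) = p^2 + 5*p + 6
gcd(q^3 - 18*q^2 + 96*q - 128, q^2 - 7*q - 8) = q - 8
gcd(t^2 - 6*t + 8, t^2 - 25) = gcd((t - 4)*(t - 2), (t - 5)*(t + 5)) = 1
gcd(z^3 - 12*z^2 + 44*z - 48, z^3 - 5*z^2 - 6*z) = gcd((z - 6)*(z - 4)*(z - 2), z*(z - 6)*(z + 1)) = z - 6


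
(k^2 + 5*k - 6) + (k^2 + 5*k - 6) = 2*k^2 + 10*k - 12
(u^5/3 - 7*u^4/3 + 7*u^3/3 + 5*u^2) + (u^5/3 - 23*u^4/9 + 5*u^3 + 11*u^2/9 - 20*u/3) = 2*u^5/3 - 44*u^4/9 + 22*u^3/3 + 56*u^2/9 - 20*u/3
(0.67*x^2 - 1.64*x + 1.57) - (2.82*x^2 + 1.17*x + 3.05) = -2.15*x^2 - 2.81*x - 1.48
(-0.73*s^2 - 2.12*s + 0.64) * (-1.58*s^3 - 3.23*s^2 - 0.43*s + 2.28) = 1.1534*s^5 + 5.7075*s^4 + 6.1503*s^3 - 2.82*s^2 - 5.1088*s + 1.4592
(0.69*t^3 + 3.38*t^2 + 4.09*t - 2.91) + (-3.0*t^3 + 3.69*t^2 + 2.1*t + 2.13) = -2.31*t^3 + 7.07*t^2 + 6.19*t - 0.78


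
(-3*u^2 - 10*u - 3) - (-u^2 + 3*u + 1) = -2*u^2 - 13*u - 4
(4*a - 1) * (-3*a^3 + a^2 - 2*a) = -12*a^4 + 7*a^3 - 9*a^2 + 2*a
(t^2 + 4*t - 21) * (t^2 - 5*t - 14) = t^4 - t^3 - 55*t^2 + 49*t + 294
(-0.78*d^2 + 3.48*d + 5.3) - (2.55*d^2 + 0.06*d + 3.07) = -3.33*d^2 + 3.42*d + 2.23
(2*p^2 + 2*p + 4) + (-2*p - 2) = 2*p^2 + 2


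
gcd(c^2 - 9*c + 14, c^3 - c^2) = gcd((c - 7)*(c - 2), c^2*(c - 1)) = 1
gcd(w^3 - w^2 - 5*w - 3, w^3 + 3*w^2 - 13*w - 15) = w^2 - 2*w - 3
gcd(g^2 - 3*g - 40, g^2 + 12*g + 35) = g + 5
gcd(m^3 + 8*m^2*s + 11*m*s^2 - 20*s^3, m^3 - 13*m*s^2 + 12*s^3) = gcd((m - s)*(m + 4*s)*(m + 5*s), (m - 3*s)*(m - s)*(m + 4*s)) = -m^2 - 3*m*s + 4*s^2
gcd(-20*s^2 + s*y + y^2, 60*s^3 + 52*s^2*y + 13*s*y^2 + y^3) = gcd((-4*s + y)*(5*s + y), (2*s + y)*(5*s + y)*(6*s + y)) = 5*s + y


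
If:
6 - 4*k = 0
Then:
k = 3/2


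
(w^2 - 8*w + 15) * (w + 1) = w^3 - 7*w^2 + 7*w + 15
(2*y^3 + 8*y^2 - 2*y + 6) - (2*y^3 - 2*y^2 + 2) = 10*y^2 - 2*y + 4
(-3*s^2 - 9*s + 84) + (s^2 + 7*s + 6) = -2*s^2 - 2*s + 90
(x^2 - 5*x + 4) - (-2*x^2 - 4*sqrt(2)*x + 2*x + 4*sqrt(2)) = 3*x^2 - 7*x + 4*sqrt(2)*x - 4*sqrt(2) + 4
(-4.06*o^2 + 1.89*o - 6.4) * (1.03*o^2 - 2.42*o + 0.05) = -4.1818*o^4 + 11.7719*o^3 - 11.3688*o^2 + 15.5825*o - 0.32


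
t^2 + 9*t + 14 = (t + 2)*(t + 7)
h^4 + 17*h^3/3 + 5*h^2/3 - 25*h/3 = h*(h - 1)*(h + 5/3)*(h + 5)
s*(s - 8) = s^2 - 8*s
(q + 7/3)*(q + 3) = q^2 + 16*q/3 + 7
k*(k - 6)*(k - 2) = k^3 - 8*k^2 + 12*k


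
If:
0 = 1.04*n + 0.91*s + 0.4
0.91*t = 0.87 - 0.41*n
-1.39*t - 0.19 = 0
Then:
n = 2.43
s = -3.21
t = -0.14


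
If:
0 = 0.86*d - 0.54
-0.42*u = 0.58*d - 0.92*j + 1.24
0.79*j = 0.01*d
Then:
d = 0.63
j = 0.01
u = -3.80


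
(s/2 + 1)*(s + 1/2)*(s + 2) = s^3/2 + 9*s^2/4 + 3*s + 1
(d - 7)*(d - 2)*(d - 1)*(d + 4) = d^4 - 6*d^3 - 17*d^2 + 78*d - 56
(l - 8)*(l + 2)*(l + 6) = l^3 - 52*l - 96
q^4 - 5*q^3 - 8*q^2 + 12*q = q*(q - 6)*(q - 1)*(q + 2)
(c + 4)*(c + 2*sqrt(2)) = c^2 + 2*sqrt(2)*c + 4*c + 8*sqrt(2)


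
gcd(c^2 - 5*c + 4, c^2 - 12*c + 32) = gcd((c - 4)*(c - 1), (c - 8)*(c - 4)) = c - 4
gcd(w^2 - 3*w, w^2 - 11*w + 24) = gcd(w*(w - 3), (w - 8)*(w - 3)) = w - 3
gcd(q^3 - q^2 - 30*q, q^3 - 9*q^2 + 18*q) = q^2 - 6*q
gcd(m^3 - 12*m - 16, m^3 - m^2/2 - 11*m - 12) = m^2 - 2*m - 8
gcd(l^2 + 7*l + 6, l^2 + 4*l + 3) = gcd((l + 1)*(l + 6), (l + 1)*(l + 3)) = l + 1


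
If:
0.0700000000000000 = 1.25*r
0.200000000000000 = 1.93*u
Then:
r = 0.06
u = 0.10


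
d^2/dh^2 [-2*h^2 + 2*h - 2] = -4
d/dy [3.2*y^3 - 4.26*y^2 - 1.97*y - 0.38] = 9.6*y^2 - 8.52*y - 1.97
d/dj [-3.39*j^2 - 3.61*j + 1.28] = -6.78*j - 3.61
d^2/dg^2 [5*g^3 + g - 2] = 30*g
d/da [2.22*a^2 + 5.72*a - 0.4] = 4.44*a + 5.72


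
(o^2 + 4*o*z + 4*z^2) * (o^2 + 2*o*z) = o^4 + 6*o^3*z + 12*o^2*z^2 + 8*o*z^3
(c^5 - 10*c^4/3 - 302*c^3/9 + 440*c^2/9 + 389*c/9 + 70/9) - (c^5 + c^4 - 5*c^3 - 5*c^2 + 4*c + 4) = -13*c^4/3 - 257*c^3/9 + 485*c^2/9 + 353*c/9 + 34/9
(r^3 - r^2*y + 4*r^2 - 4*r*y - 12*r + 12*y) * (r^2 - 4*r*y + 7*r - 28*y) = r^5 - 5*r^4*y + 11*r^4 + 4*r^3*y^2 - 55*r^3*y + 16*r^3 + 44*r^2*y^2 - 80*r^2*y - 84*r^2 + 64*r*y^2 + 420*r*y - 336*y^2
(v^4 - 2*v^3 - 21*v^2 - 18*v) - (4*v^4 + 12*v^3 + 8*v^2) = -3*v^4 - 14*v^3 - 29*v^2 - 18*v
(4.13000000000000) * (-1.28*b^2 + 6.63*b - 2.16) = -5.2864*b^2 + 27.3819*b - 8.9208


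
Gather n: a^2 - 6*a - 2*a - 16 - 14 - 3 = a^2 - 8*a - 33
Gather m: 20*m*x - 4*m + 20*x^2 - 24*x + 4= m*(20*x - 4) + 20*x^2 - 24*x + 4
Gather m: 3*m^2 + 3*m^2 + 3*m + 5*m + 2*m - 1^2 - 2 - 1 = 6*m^2 + 10*m - 4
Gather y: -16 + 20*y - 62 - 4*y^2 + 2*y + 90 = -4*y^2 + 22*y + 12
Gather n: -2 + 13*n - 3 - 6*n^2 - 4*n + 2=-6*n^2 + 9*n - 3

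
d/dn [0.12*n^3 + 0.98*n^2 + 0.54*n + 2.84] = 0.36*n^2 + 1.96*n + 0.54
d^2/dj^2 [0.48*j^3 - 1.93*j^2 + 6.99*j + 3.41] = 2.88*j - 3.86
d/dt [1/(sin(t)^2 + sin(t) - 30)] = -(2*sin(t) + 1)*cos(t)/(sin(t)^2 + sin(t) - 30)^2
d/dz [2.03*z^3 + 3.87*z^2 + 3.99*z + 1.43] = 6.09*z^2 + 7.74*z + 3.99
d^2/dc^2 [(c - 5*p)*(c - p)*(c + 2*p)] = 6*c - 8*p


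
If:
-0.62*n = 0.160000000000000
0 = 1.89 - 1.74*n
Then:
No Solution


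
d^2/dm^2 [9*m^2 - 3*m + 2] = 18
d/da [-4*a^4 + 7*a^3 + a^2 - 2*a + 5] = -16*a^3 + 21*a^2 + 2*a - 2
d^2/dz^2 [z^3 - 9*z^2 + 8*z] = 6*z - 18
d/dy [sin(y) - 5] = cos(y)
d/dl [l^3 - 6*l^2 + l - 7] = 3*l^2 - 12*l + 1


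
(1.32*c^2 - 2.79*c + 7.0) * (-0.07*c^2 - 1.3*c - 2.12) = -0.0924*c^4 - 1.5207*c^3 + 0.3386*c^2 - 3.1852*c - 14.84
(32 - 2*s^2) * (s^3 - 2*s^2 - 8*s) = -2*s^5 + 4*s^4 + 48*s^3 - 64*s^2 - 256*s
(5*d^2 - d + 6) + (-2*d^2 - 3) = 3*d^2 - d + 3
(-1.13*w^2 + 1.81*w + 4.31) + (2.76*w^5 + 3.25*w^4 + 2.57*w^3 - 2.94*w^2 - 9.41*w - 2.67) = 2.76*w^5 + 3.25*w^4 + 2.57*w^3 - 4.07*w^2 - 7.6*w + 1.64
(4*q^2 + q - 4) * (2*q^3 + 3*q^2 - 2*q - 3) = 8*q^5 + 14*q^4 - 13*q^3 - 26*q^2 + 5*q + 12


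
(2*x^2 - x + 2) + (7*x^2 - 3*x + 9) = 9*x^2 - 4*x + 11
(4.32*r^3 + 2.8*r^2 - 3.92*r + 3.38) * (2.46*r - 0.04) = 10.6272*r^4 + 6.7152*r^3 - 9.7552*r^2 + 8.4716*r - 0.1352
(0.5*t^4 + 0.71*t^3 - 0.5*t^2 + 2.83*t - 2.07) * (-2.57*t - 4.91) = -1.285*t^5 - 4.2797*t^4 - 2.2011*t^3 - 4.8181*t^2 - 8.5754*t + 10.1637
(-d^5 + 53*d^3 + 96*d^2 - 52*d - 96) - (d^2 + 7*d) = -d^5 + 53*d^3 + 95*d^2 - 59*d - 96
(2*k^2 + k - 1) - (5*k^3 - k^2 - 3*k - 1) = -5*k^3 + 3*k^2 + 4*k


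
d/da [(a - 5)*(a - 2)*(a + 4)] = 3*a^2 - 6*a - 18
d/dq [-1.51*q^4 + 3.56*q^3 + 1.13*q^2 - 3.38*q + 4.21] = -6.04*q^3 + 10.68*q^2 + 2.26*q - 3.38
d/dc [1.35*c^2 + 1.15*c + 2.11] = 2.7*c + 1.15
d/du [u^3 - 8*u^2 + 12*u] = 3*u^2 - 16*u + 12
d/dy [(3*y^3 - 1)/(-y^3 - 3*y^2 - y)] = (-9*y^3*(y^2 + 3*y + 1) + (3*y^3 - 1)*(3*y^2 + 6*y + 1))/(y^2*(y^2 + 3*y + 1)^2)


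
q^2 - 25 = (q - 5)*(q + 5)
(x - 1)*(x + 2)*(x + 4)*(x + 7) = x^4 + 12*x^3 + 37*x^2 + 6*x - 56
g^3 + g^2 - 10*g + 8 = (g - 2)*(g - 1)*(g + 4)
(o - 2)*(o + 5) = o^2 + 3*o - 10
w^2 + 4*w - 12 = (w - 2)*(w + 6)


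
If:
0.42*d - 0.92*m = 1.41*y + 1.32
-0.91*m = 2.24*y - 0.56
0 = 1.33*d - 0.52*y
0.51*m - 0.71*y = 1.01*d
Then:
No Solution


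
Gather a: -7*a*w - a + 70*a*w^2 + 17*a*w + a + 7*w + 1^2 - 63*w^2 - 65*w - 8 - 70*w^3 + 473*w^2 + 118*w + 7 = a*(70*w^2 + 10*w) - 70*w^3 + 410*w^2 + 60*w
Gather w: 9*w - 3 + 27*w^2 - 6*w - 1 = 27*w^2 + 3*w - 4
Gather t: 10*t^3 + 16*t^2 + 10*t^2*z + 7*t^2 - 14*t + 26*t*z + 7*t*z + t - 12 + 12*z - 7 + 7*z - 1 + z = 10*t^3 + t^2*(10*z + 23) + t*(33*z - 13) + 20*z - 20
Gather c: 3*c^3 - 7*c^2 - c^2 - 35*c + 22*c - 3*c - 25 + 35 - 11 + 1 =3*c^3 - 8*c^2 - 16*c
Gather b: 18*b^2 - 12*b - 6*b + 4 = 18*b^2 - 18*b + 4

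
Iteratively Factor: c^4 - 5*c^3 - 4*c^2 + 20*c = (c - 5)*(c^3 - 4*c) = (c - 5)*(c + 2)*(c^2 - 2*c) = c*(c - 5)*(c + 2)*(c - 2)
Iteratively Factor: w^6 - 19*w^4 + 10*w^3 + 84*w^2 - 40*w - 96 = (w - 2)*(w^5 + 2*w^4 - 15*w^3 - 20*w^2 + 44*w + 48) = (w - 2)*(w + 4)*(w^4 - 2*w^3 - 7*w^2 + 8*w + 12) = (w - 2)*(w + 2)*(w + 4)*(w^3 - 4*w^2 + w + 6) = (w - 3)*(w - 2)*(w + 2)*(w + 4)*(w^2 - w - 2) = (w - 3)*(w - 2)*(w + 1)*(w + 2)*(w + 4)*(w - 2)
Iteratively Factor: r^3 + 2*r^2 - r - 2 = (r + 2)*(r^2 - 1) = (r - 1)*(r + 2)*(r + 1)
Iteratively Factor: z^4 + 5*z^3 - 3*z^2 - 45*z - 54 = (z - 3)*(z^3 + 8*z^2 + 21*z + 18) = (z - 3)*(z + 3)*(z^2 + 5*z + 6) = (z - 3)*(z + 2)*(z + 3)*(z + 3)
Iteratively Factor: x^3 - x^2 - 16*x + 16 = (x - 1)*(x^2 - 16) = (x - 1)*(x + 4)*(x - 4)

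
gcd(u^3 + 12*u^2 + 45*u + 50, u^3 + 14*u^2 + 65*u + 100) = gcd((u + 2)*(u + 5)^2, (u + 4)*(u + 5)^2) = u^2 + 10*u + 25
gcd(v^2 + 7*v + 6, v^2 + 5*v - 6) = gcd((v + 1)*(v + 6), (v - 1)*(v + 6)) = v + 6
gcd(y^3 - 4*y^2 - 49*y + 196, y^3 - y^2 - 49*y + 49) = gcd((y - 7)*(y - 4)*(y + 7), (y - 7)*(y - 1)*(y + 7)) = y^2 - 49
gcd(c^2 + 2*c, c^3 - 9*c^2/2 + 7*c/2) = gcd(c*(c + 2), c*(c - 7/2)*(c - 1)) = c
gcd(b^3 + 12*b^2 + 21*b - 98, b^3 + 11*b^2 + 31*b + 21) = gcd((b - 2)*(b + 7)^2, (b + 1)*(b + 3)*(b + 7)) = b + 7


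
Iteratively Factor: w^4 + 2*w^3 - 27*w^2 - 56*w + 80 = (w + 4)*(w^3 - 2*w^2 - 19*w + 20) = (w - 5)*(w + 4)*(w^2 + 3*w - 4) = (w - 5)*(w - 1)*(w + 4)*(w + 4)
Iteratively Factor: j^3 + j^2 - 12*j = (j)*(j^2 + j - 12) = j*(j + 4)*(j - 3)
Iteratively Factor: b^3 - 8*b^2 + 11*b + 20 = (b - 5)*(b^2 - 3*b - 4) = (b - 5)*(b + 1)*(b - 4)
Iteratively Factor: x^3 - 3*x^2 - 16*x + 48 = (x + 4)*(x^2 - 7*x + 12) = (x - 4)*(x + 4)*(x - 3)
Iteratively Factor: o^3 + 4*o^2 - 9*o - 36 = (o - 3)*(o^2 + 7*o + 12) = (o - 3)*(o + 3)*(o + 4)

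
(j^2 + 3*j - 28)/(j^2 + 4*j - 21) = (j - 4)/(j - 3)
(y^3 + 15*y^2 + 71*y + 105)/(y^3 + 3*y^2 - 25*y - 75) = (y + 7)/(y - 5)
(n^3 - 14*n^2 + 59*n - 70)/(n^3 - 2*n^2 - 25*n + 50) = (n - 7)/(n + 5)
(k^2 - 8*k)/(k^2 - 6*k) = (k - 8)/(k - 6)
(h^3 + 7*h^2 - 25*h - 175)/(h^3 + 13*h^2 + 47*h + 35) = (h - 5)/(h + 1)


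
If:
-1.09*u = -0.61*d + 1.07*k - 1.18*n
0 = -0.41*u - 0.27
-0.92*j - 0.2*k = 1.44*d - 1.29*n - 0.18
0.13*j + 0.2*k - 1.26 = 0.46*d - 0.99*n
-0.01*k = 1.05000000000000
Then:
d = -103.66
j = 126.05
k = -105.00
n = -42.23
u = -0.66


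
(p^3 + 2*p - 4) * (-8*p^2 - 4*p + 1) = -8*p^5 - 4*p^4 - 15*p^3 + 24*p^2 + 18*p - 4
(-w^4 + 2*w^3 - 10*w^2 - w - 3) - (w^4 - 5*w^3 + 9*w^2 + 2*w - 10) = -2*w^4 + 7*w^3 - 19*w^2 - 3*w + 7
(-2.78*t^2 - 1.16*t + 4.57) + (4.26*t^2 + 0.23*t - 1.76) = 1.48*t^2 - 0.93*t + 2.81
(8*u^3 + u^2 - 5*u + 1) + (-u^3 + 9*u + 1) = 7*u^3 + u^2 + 4*u + 2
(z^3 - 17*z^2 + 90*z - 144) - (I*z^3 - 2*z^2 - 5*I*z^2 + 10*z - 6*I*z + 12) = z^3 - I*z^3 - 15*z^2 + 5*I*z^2 + 80*z + 6*I*z - 156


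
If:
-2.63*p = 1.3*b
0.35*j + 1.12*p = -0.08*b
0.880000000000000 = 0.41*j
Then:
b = 1.59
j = 2.15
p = -0.78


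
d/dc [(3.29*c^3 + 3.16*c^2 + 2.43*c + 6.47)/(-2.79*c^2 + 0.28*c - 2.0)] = (-9.1791*c^4 + 1.8424*c^3 - 12.0755*c^2 + 23.4626*c - 6.6716)/(7.7841*c^4 - 1.5624*c^3 + 11.2384*c^2 - 1.12*c + 4.0)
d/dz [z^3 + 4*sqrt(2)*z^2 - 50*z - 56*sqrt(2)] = 3*z^2 + 8*sqrt(2)*z - 50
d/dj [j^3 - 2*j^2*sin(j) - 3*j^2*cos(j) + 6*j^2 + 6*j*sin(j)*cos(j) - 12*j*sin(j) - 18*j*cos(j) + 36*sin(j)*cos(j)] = 3*j^2*sin(j) - 2*j^2*cos(j) + 3*j^2 + 14*j*sin(j) - 18*j*cos(j) + 6*j*cos(2*j) + 12*j - 12*sin(j) + 3*sin(2*j) - 18*cos(j) + 36*cos(2*j)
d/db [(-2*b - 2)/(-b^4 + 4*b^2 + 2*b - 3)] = 2*(b^4 - 4*b^2 - 2*b + 2*(b + 1)*(-2*b^3 + 4*b + 1) + 3)/(b^4 - 4*b^2 - 2*b + 3)^2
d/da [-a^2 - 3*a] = -2*a - 3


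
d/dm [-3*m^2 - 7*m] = -6*m - 7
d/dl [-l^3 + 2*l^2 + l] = -3*l^2 + 4*l + 1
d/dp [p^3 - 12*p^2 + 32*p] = 3*p^2 - 24*p + 32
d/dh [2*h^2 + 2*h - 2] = 4*h + 2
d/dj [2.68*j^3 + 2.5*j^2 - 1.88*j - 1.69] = 8.04*j^2 + 5.0*j - 1.88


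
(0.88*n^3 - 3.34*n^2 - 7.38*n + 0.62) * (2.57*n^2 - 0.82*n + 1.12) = 2.2616*n^5 - 9.3054*n^4 - 15.2422*n^3 + 3.9042*n^2 - 8.774*n + 0.6944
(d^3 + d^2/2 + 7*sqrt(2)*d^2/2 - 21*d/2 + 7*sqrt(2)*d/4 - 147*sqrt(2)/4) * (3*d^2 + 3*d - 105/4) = 3*d^5 + 9*d^4/2 + 21*sqrt(2)*d^4/2 - 225*d^3/4 + 63*sqrt(2)*d^3/4 - 1575*sqrt(2)*d^2/8 - 357*d^2/8 - 2499*sqrt(2)*d/16 + 2205*d/8 + 15435*sqrt(2)/16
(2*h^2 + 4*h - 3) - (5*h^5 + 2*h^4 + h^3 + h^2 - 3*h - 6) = -5*h^5 - 2*h^4 - h^3 + h^2 + 7*h + 3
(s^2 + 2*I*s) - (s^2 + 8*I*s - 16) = -6*I*s + 16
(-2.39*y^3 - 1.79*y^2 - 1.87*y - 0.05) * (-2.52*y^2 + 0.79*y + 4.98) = 6.0228*y^5 + 2.6227*y^4 - 8.6039*y^3 - 10.2655*y^2 - 9.3521*y - 0.249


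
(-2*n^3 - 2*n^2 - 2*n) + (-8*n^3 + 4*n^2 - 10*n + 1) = -10*n^3 + 2*n^2 - 12*n + 1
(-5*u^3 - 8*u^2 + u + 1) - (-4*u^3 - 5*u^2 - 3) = -u^3 - 3*u^2 + u + 4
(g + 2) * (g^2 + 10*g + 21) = g^3 + 12*g^2 + 41*g + 42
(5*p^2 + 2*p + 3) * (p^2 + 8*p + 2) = 5*p^4 + 42*p^3 + 29*p^2 + 28*p + 6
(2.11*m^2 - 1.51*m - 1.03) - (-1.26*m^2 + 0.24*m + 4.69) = 3.37*m^2 - 1.75*m - 5.72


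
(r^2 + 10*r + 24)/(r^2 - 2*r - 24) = (r + 6)/(r - 6)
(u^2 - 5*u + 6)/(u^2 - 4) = (u - 3)/(u + 2)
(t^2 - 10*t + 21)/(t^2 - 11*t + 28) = (t - 3)/(t - 4)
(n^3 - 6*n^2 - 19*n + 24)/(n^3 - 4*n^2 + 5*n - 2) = (n^2 - 5*n - 24)/(n^2 - 3*n + 2)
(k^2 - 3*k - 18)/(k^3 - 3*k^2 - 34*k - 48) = (k - 6)/(k^2 - 6*k - 16)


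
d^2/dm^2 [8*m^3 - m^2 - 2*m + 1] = 48*m - 2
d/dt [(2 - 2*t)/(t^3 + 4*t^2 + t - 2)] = 2*(-t^3 - 4*t^2 - t + (t - 1)*(3*t^2 + 8*t + 1) + 2)/(t^3 + 4*t^2 + t - 2)^2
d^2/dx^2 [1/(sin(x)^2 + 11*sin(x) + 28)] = (-4*sin(x)^4 - 33*sin(x)^3 - 3*sin(x)^2 + 374*sin(x) + 186)/(sin(x)^2 + 11*sin(x) + 28)^3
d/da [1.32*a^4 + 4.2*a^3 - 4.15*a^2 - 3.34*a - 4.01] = 5.28*a^3 + 12.6*a^2 - 8.3*a - 3.34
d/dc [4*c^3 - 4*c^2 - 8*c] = 12*c^2 - 8*c - 8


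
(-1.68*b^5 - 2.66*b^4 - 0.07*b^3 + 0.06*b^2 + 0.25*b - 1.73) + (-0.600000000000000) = -1.68*b^5 - 2.66*b^4 - 0.07*b^3 + 0.06*b^2 + 0.25*b - 2.33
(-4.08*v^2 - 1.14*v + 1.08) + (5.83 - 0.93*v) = -4.08*v^2 - 2.07*v + 6.91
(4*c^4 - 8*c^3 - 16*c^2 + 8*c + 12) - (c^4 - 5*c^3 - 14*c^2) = 3*c^4 - 3*c^3 - 2*c^2 + 8*c + 12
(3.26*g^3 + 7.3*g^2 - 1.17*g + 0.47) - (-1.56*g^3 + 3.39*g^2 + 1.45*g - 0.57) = 4.82*g^3 + 3.91*g^2 - 2.62*g + 1.04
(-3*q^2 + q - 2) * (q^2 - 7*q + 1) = -3*q^4 + 22*q^3 - 12*q^2 + 15*q - 2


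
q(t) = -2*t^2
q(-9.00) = -162.00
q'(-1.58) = 6.32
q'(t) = -4*t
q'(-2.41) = 9.64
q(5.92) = -70.09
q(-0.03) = -0.00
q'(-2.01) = 8.04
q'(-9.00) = 36.00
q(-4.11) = -33.78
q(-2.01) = -8.08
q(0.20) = -0.08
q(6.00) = -72.00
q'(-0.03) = 0.12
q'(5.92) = -23.68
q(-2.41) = -11.62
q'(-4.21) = 16.84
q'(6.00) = -24.00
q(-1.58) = -4.99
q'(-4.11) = 16.44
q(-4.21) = -35.45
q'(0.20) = -0.80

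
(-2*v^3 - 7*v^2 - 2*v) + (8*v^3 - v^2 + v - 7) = 6*v^3 - 8*v^2 - v - 7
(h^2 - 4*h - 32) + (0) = h^2 - 4*h - 32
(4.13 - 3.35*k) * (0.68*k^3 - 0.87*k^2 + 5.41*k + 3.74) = -2.278*k^4 + 5.7229*k^3 - 21.7166*k^2 + 9.8143*k + 15.4462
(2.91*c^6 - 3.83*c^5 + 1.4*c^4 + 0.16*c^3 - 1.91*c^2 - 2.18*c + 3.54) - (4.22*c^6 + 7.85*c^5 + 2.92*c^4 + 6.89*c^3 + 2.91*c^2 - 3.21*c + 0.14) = -1.31*c^6 - 11.68*c^5 - 1.52*c^4 - 6.73*c^3 - 4.82*c^2 + 1.03*c + 3.4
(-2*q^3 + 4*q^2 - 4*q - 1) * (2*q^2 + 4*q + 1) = -4*q^5 + 6*q^3 - 14*q^2 - 8*q - 1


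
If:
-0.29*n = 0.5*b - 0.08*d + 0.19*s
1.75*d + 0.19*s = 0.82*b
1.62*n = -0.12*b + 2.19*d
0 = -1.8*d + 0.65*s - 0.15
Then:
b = -0.04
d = -0.03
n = -0.04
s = 0.14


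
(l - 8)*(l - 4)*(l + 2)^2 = l^4 - 8*l^3 - 12*l^2 + 80*l + 128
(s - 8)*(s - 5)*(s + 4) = s^3 - 9*s^2 - 12*s + 160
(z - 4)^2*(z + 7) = z^3 - z^2 - 40*z + 112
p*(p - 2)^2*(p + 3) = p^4 - p^3 - 8*p^2 + 12*p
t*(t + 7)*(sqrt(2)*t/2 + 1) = sqrt(2)*t^3/2 + t^2 + 7*sqrt(2)*t^2/2 + 7*t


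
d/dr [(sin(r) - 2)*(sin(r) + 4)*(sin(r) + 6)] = (3*sin(r)^2 + 16*sin(r) + 4)*cos(r)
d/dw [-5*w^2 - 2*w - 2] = -10*w - 2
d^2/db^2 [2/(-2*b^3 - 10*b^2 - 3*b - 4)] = 4*(2*(3*b + 5)*(2*b^3 + 10*b^2 + 3*b + 4) - (6*b^2 + 20*b + 3)^2)/(2*b^3 + 10*b^2 + 3*b + 4)^3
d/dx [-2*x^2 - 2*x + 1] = -4*x - 2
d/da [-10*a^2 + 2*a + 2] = 2 - 20*a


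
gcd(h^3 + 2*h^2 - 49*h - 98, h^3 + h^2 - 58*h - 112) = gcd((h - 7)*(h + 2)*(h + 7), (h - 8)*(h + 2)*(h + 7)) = h^2 + 9*h + 14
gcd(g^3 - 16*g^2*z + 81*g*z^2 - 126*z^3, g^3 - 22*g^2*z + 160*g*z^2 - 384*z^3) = -g + 6*z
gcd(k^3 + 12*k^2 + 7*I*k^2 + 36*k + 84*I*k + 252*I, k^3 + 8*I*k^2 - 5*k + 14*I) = k + 7*I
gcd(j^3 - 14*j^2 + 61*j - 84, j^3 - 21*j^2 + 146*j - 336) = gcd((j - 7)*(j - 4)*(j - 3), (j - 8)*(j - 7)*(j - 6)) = j - 7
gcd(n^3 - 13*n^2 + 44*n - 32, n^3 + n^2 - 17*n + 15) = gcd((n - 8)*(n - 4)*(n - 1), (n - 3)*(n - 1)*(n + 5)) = n - 1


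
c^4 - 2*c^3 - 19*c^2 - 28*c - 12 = (c - 6)*(c + 1)^2*(c + 2)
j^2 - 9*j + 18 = (j - 6)*(j - 3)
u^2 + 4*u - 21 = (u - 3)*(u + 7)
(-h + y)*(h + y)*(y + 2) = -h^2*y - 2*h^2 + y^3 + 2*y^2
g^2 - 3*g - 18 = (g - 6)*(g + 3)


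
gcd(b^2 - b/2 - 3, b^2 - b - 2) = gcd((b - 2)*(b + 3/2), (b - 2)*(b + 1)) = b - 2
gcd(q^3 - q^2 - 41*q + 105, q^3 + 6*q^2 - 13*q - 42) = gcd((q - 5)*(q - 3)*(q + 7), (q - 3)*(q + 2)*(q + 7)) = q^2 + 4*q - 21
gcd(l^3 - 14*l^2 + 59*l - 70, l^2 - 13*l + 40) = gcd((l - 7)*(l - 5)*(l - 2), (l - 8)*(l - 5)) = l - 5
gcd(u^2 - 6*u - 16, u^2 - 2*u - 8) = u + 2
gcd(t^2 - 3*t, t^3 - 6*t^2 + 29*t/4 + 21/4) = t - 3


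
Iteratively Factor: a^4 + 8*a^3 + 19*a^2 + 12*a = (a + 1)*(a^3 + 7*a^2 + 12*a) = a*(a + 1)*(a^2 + 7*a + 12) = a*(a + 1)*(a + 4)*(a + 3)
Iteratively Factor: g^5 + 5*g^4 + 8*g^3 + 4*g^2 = (g + 2)*(g^4 + 3*g^3 + 2*g^2) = (g + 2)^2*(g^3 + g^2) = g*(g + 2)^2*(g^2 + g) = g*(g + 1)*(g + 2)^2*(g)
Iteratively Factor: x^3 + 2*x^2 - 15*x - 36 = (x + 3)*(x^2 - x - 12) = (x - 4)*(x + 3)*(x + 3)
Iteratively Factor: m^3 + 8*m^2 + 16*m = (m + 4)*(m^2 + 4*m) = (m + 4)^2*(m)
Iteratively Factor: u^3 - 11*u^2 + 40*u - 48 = (u - 3)*(u^2 - 8*u + 16) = (u - 4)*(u - 3)*(u - 4)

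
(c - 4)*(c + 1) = c^2 - 3*c - 4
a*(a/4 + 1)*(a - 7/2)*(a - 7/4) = a^4/4 - 5*a^3/16 - 119*a^2/32 + 49*a/8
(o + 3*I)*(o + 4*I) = o^2 + 7*I*o - 12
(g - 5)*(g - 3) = g^2 - 8*g + 15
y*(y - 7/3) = y^2 - 7*y/3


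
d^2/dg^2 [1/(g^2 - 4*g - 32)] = 2*(g^2 - 4*g - 4*(g - 2)^2 - 32)/(-g^2 + 4*g + 32)^3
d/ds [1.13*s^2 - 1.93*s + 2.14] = 2.26*s - 1.93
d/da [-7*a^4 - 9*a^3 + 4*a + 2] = -28*a^3 - 27*a^2 + 4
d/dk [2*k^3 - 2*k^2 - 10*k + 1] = 6*k^2 - 4*k - 10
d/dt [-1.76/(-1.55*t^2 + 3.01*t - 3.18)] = (5.2976 - 5.456*t)/(1.55*t^2 - 3.01*t + 3.18)^2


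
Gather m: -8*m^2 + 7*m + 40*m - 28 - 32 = -8*m^2 + 47*m - 60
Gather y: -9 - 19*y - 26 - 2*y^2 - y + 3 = -2*y^2 - 20*y - 32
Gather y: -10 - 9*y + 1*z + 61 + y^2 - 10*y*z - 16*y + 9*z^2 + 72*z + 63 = y^2 + y*(-10*z - 25) + 9*z^2 + 73*z + 114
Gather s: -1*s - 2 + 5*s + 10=4*s + 8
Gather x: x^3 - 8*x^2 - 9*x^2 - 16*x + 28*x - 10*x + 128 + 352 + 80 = x^3 - 17*x^2 + 2*x + 560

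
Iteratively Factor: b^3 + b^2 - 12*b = (b + 4)*(b^2 - 3*b) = b*(b + 4)*(b - 3)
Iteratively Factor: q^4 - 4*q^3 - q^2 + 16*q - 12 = (q - 2)*(q^3 - 2*q^2 - 5*q + 6) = (q - 2)*(q + 2)*(q^2 - 4*q + 3) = (q - 3)*(q - 2)*(q + 2)*(q - 1)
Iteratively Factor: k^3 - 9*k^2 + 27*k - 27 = (k - 3)*(k^2 - 6*k + 9) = (k - 3)^2*(k - 3)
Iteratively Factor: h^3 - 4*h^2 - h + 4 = (h - 1)*(h^2 - 3*h - 4) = (h - 1)*(h + 1)*(h - 4)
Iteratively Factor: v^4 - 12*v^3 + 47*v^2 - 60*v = (v - 5)*(v^3 - 7*v^2 + 12*v) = (v - 5)*(v - 3)*(v^2 - 4*v) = v*(v - 5)*(v - 3)*(v - 4)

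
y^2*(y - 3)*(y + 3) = y^4 - 9*y^2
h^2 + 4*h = h*(h + 4)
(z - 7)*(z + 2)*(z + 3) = z^3 - 2*z^2 - 29*z - 42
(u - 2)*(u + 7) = u^2 + 5*u - 14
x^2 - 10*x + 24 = (x - 6)*(x - 4)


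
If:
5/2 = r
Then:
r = 5/2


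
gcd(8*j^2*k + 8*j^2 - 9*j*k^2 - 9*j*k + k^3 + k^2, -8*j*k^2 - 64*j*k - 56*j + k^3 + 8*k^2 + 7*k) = 8*j*k + 8*j - k^2 - k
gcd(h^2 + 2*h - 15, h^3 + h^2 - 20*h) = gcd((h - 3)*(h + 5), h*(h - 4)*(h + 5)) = h + 5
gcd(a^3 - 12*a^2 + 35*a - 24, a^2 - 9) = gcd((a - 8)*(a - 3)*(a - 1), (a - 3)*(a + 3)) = a - 3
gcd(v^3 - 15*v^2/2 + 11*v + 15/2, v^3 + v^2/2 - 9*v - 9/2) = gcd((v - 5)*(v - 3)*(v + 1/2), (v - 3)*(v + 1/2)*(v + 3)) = v^2 - 5*v/2 - 3/2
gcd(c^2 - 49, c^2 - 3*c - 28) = c - 7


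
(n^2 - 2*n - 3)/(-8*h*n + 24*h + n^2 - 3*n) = (-n - 1)/(8*h - n)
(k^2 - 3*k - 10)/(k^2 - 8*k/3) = 3*(k^2 - 3*k - 10)/(k*(3*k - 8))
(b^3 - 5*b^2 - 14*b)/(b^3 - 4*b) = (b - 7)/(b - 2)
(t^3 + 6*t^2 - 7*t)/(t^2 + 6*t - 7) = t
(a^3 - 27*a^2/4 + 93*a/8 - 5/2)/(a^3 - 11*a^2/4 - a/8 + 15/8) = (4*a^2 - 17*a + 4)/(4*a^2 - a - 3)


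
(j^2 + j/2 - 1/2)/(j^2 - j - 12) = (-j^2 - j/2 + 1/2)/(-j^2 + j + 12)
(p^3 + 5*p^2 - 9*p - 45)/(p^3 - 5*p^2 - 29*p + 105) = (p + 3)/(p - 7)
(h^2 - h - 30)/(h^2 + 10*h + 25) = (h - 6)/(h + 5)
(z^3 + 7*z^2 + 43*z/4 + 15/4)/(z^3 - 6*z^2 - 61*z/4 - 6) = (z + 5)/(z - 8)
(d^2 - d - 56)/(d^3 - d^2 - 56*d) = 1/d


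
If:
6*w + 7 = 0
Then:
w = -7/6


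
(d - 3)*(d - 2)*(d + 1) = d^3 - 4*d^2 + d + 6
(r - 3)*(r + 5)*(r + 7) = r^3 + 9*r^2 - r - 105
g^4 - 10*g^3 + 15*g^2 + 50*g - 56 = (g - 7)*(g - 4)*(g - 1)*(g + 2)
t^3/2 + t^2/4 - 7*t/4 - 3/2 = (t/2 + 1/2)*(t - 2)*(t + 3/2)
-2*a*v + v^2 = v*(-2*a + v)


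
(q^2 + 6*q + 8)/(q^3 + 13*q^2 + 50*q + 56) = 1/(q + 7)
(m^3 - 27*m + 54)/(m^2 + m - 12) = (m^2 + 3*m - 18)/(m + 4)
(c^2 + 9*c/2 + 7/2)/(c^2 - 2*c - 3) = (c + 7/2)/(c - 3)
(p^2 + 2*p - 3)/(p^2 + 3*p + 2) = (p^2 + 2*p - 3)/(p^2 + 3*p + 2)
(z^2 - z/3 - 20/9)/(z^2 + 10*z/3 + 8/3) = (z - 5/3)/(z + 2)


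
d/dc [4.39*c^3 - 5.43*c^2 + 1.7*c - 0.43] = 13.17*c^2 - 10.86*c + 1.7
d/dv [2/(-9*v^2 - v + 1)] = 2*(18*v + 1)/(9*v^2 + v - 1)^2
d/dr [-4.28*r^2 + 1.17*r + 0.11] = 1.17 - 8.56*r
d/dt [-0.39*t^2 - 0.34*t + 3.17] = -0.78*t - 0.34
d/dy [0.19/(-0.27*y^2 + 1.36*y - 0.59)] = (0.1026*y - 0.2584)/(0.27*y^2 - 1.36*y + 0.59)^2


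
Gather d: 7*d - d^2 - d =-d^2 + 6*d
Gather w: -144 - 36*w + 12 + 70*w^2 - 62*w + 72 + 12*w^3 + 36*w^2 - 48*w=12*w^3 + 106*w^2 - 146*w - 60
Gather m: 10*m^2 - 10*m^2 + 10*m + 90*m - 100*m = 0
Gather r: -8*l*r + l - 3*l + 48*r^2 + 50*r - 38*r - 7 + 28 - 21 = -2*l + 48*r^2 + r*(12 - 8*l)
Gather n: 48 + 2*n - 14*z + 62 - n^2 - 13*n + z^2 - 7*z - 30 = -n^2 - 11*n + z^2 - 21*z + 80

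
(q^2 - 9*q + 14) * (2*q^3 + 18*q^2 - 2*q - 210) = 2*q^5 - 136*q^3 + 60*q^2 + 1862*q - 2940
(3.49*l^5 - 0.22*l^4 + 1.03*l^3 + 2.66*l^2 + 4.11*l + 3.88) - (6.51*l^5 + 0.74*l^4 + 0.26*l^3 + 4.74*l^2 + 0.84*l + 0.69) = -3.02*l^5 - 0.96*l^4 + 0.77*l^3 - 2.08*l^2 + 3.27*l + 3.19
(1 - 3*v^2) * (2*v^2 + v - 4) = -6*v^4 - 3*v^3 + 14*v^2 + v - 4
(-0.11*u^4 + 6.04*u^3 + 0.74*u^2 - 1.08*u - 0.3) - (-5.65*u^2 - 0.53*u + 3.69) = -0.11*u^4 + 6.04*u^3 + 6.39*u^2 - 0.55*u - 3.99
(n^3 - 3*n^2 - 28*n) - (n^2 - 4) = n^3 - 4*n^2 - 28*n + 4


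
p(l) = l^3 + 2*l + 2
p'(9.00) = 245.00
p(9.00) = 749.00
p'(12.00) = 434.00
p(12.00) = 1754.00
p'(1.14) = 5.90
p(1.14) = 5.76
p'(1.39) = 7.80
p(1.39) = 7.47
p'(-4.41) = 60.34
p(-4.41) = -92.59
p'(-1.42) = 8.05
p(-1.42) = -3.70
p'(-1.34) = 7.39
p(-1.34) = -3.09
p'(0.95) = 4.71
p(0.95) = 4.76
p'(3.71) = 43.29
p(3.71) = 60.48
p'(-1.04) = 5.24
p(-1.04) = -1.20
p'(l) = 3*l^2 + 2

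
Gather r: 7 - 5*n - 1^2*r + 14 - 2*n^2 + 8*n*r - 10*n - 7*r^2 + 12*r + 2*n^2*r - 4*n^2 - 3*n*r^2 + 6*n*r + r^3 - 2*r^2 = -6*n^2 - 15*n + r^3 + r^2*(-3*n - 9) + r*(2*n^2 + 14*n + 11) + 21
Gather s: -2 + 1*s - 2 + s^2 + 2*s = s^2 + 3*s - 4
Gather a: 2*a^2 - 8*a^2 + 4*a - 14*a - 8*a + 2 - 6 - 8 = -6*a^2 - 18*a - 12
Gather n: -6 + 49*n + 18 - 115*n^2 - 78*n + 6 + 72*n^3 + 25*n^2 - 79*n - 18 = 72*n^3 - 90*n^2 - 108*n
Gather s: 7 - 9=-2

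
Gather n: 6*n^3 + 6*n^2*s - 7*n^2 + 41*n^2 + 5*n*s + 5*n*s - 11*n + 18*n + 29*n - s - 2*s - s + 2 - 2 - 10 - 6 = 6*n^3 + n^2*(6*s + 34) + n*(10*s + 36) - 4*s - 16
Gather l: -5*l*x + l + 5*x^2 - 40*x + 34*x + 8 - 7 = l*(1 - 5*x) + 5*x^2 - 6*x + 1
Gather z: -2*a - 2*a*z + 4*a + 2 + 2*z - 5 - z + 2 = 2*a + z*(1 - 2*a) - 1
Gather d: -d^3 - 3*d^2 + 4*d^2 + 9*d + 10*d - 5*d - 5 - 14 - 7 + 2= -d^3 + d^2 + 14*d - 24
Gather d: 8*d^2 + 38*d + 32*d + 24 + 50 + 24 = 8*d^2 + 70*d + 98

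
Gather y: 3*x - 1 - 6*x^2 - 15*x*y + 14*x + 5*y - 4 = -6*x^2 + 17*x + y*(5 - 15*x) - 5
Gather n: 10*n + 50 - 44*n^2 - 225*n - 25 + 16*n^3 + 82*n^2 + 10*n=16*n^3 + 38*n^2 - 205*n + 25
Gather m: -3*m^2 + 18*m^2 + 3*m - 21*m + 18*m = 15*m^2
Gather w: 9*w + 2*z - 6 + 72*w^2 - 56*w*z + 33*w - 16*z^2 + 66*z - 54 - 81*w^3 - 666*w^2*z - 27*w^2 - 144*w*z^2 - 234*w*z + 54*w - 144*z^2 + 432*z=-81*w^3 + w^2*(45 - 666*z) + w*(-144*z^2 - 290*z + 96) - 160*z^2 + 500*z - 60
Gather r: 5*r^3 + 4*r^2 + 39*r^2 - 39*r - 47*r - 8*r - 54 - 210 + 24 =5*r^3 + 43*r^2 - 94*r - 240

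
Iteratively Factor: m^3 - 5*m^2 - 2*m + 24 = (m + 2)*(m^2 - 7*m + 12) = (m - 4)*(m + 2)*(m - 3)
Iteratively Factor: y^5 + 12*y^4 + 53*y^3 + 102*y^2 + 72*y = (y + 3)*(y^4 + 9*y^3 + 26*y^2 + 24*y) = (y + 3)^2*(y^3 + 6*y^2 + 8*y) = (y + 3)^2*(y + 4)*(y^2 + 2*y) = (y + 2)*(y + 3)^2*(y + 4)*(y)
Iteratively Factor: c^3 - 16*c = (c - 4)*(c^2 + 4*c) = c*(c - 4)*(c + 4)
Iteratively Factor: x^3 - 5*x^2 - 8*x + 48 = (x + 3)*(x^2 - 8*x + 16) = (x - 4)*(x + 3)*(x - 4)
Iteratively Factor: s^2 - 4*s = (s)*(s - 4)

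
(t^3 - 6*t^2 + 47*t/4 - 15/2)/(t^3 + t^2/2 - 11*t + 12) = (t - 5/2)/(t + 4)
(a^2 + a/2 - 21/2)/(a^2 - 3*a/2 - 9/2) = (2*a + 7)/(2*a + 3)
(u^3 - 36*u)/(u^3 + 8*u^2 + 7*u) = (u^2 - 36)/(u^2 + 8*u + 7)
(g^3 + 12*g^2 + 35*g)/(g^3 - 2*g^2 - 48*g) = (g^2 + 12*g + 35)/(g^2 - 2*g - 48)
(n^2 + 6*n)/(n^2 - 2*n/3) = 3*(n + 6)/(3*n - 2)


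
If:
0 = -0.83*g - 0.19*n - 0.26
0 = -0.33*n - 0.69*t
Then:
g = 0.478641840087623*t - 0.313253012048193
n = -2.09090909090909*t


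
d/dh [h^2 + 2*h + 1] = 2*h + 2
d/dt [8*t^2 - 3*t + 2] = 16*t - 3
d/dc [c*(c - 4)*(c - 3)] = 3*c^2 - 14*c + 12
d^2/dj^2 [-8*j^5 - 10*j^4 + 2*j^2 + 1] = -160*j^3 - 120*j^2 + 4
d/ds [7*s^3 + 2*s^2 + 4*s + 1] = 21*s^2 + 4*s + 4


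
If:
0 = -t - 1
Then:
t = -1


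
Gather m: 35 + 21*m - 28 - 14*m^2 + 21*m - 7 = -14*m^2 + 42*m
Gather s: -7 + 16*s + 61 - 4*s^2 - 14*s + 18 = -4*s^2 + 2*s + 72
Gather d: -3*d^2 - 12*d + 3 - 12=-3*d^2 - 12*d - 9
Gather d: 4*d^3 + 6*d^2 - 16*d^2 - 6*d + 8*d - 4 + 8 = 4*d^3 - 10*d^2 + 2*d + 4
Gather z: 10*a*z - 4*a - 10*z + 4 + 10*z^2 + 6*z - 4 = -4*a + 10*z^2 + z*(10*a - 4)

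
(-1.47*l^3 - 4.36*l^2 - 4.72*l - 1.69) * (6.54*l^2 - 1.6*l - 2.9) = -9.6138*l^5 - 26.1624*l^4 - 19.6298*l^3 + 9.1434*l^2 + 16.392*l + 4.901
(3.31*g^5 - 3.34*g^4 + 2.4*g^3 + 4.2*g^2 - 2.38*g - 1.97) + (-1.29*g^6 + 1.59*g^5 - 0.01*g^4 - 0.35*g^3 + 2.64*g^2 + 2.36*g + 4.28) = -1.29*g^6 + 4.9*g^5 - 3.35*g^4 + 2.05*g^3 + 6.84*g^2 - 0.02*g + 2.31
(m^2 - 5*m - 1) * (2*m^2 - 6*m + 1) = 2*m^4 - 16*m^3 + 29*m^2 + m - 1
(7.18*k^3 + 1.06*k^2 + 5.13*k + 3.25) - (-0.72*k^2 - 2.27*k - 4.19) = 7.18*k^3 + 1.78*k^2 + 7.4*k + 7.44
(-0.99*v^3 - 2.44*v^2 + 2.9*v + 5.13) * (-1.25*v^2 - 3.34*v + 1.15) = 1.2375*v^5 + 6.3566*v^4 + 3.3861*v^3 - 18.9045*v^2 - 13.7992*v + 5.8995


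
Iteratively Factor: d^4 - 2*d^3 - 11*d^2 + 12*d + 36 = (d + 2)*(d^3 - 4*d^2 - 3*d + 18) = (d + 2)^2*(d^2 - 6*d + 9) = (d - 3)*(d + 2)^2*(d - 3)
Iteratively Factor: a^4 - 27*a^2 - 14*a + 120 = (a + 3)*(a^3 - 3*a^2 - 18*a + 40) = (a + 3)*(a + 4)*(a^2 - 7*a + 10) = (a - 2)*(a + 3)*(a + 4)*(a - 5)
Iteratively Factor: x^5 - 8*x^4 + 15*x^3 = (x)*(x^4 - 8*x^3 + 15*x^2) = x^2*(x^3 - 8*x^2 + 15*x) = x^2*(x - 3)*(x^2 - 5*x) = x^2*(x - 5)*(x - 3)*(x)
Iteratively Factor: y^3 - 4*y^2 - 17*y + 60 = (y - 3)*(y^2 - y - 20) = (y - 3)*(y + 4)*(y - 5)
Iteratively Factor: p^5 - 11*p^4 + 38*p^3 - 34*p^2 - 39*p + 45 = (p - 3)*(p^4 - 8*p^3 + 14*p^2 + 8*p - 15) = (p - 3)*(p + 1)*(p^3 - 9*p^2 + 23*p - 15) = (p - 5)*(p - 3)*(p + 1)*(p^2 - 4*p + 3) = (p - 5)*(p - 3)^2*(p + 1)*(p - 1)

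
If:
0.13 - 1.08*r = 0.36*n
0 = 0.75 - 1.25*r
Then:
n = -1.44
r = 0.60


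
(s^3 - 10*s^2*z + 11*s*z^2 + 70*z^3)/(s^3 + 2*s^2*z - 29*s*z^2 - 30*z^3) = (s^2 - 5*s*z - 14*z^2)/(s^2 + 7*s*z + 6*z^2)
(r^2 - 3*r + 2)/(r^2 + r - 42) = (r^2 - 3*r + 2)/(r^2 + r - 42)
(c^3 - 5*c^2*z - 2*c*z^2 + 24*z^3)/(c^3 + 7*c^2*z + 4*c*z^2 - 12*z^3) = (-c^2 + 7*c*z - 12*z^2)/(-c^2 - 5*c*z + 6*z^2)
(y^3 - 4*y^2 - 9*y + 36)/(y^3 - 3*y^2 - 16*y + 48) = (y + 3)/(y + 4)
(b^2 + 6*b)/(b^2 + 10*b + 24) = b/(b + 4)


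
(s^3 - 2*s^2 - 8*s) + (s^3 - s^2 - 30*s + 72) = 2*s^3 - 3*s^2 - 38*s + 72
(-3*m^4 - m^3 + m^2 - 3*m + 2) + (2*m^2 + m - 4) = -3*m^4 - m^3 + 3*m^2 - 2*m - 2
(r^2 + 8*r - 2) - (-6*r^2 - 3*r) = 7*r^2 + 11*r - 2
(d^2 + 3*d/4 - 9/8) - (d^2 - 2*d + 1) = 11*d/4 - 17/8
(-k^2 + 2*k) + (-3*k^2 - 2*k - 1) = -4*k^2 - 1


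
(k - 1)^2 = k^2 - 2*k + 1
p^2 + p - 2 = (p - 1)*(p + 2)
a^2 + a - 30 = (a - 5)*(a + 6)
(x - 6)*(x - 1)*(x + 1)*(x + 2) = x^4 - 4*x^3 - 13*x^2 + 4*x + 12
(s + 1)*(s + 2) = s^2 + 3*s + 2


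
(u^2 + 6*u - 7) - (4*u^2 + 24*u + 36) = -3*u^2 - 18*u - 43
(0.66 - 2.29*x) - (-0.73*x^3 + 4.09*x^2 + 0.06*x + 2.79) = 0.73*x^3 - 4.09*x^2 - 2.35*x - 2.13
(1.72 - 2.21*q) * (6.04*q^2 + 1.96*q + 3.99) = -13.3484*q^3 + 6.0572*q^2 - 5.4467*q + 6.8628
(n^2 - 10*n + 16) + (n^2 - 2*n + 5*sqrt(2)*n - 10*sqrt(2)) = 2*n^2 - 12*n + 5*sqrt(2)*n - 10*sqrt(2) + 16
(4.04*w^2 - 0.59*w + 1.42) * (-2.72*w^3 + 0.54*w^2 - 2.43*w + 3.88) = -10.9888*w^5 + 3.7864*w^4 - 13.9982*w^3 + 17.8757*w^2 - 5.7398*w + 5.5096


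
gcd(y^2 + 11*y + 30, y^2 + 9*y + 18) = y + 6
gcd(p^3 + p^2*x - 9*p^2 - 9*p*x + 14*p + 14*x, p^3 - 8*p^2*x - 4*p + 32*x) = p - 2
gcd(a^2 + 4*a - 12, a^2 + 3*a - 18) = a + 6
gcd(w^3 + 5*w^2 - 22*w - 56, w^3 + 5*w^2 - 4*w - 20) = w + 2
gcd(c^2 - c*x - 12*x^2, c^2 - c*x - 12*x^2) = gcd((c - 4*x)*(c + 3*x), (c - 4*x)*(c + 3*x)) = -c^2 + c*x + 12*x^2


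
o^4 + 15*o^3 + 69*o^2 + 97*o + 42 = (o + 1)^2*(o + 6)*(o + 7)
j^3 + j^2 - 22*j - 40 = (j - 5)*(j + 2)*(j + 4)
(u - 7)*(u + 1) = u^2 - 6*u - 7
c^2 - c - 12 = (c - 4)*(c + 3)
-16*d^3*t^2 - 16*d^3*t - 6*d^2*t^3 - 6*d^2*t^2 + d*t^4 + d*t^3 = t*(-8*d + t)*(2*d + t)*(d*t + d)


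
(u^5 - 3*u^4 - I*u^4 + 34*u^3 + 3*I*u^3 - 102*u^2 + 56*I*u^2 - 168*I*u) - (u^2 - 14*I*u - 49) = u^5 - 3*u^4 - I*u^4 + 34*u^3 + 3*I*u^3 - 103*u^2 + 56*I*u^2 - 154*I*u + 49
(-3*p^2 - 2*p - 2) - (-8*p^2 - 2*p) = 5*p^2 - 2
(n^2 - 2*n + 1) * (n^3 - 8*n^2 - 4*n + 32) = n^5 - 10*n^4 + 13*n^3 + 32*n^2 - 68*n + 32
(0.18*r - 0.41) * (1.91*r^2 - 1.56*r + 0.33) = 0.3438*r^3 - 1.0639*r^2 + 0.699*r - 0.1353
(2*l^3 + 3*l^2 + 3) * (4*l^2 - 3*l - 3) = 8*l^5 + 6*l^4 - 15*l^3 + 3*l^2 - 9*l - 9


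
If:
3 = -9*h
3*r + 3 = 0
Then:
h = -1/3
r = -1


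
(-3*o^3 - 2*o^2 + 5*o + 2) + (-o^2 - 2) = -3*o^3 - 3*o^2 + 5*o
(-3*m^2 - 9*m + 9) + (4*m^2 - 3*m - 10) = m^2 - 12*m - 1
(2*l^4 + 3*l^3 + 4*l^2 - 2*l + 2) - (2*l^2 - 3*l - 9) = 2*l^4 + 3*l^3 + 2*l^2 + l + 11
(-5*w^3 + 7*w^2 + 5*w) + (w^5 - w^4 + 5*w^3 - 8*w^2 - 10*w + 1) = w^5 - w^4 - w^2 - 5*w + 1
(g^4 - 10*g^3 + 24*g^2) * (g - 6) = g^5 - 16*g^4 + 84*g^3 - 144*g^2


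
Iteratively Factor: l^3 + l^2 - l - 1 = (l - 1)*(l^2 + 2*l + 1) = (l - 1)*(l + 1)*(l + 1)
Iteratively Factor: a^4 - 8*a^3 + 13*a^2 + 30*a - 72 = (a + 2)*(a^3 - 10*a^2 + 33*a - 36) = (a - 4)*(a + 2)*(a^2 - 6*a + 9) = (a - 4)*(a - 3)*(a + 2)*(a - 3)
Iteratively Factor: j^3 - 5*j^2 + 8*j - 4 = (j - 1)*(j^2 - 4*j + 4) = (j - 2)*(j - 1)*(j - 2)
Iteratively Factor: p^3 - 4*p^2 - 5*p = (p + 1)*(p^2 - 5*p) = p*(p + 1)*(p - 5)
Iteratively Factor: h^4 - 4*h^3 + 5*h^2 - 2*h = (h - 1)*(h^3 - 3*h^2 + 2*h) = (h - 1)^2*(h^2 - 2*h) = h*(h - 1)^2*(h - 2)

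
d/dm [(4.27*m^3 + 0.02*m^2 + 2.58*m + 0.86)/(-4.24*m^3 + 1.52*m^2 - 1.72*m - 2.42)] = (6.5752*m^4 + 7.18960000000001*m^3 - 24.017*m^2 - 2.7112*m - 4.7644)/(17.9776*m^6 - 12.8896*m^5 + 16.896*m^4 + 15.2928*m^3 - 4.3984*m^2 + 8.3248*m + 5.8564)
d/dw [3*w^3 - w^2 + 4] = w*(9*w - 2)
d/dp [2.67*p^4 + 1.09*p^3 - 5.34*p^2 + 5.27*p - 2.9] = 10.68*p^3 + 3.27*p^2 - 10.68*p + 5.27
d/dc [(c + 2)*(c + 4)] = 2*c + 6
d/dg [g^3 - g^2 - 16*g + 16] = 3*g^2 - 2*g - 16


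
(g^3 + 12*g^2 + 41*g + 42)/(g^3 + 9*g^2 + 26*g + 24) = (g + 7)/(g + 4)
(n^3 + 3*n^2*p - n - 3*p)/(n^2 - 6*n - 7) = (n^2 + 3*n*p - n - 3*p)/(n - 7)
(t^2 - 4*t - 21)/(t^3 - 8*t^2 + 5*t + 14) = (t + 3)/(t^2 - t - 2)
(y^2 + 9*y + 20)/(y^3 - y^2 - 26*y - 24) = (y + 5)/(y^2 - 5*y - 6)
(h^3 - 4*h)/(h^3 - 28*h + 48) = h*(h + 2)/(h^2 + 2*h - 24)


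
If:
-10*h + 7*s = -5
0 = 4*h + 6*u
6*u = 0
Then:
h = 0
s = -5/7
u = 0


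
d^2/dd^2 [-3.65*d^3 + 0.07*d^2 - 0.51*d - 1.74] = 0.14 - 21.9*d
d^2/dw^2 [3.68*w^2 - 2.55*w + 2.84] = 7.36000000000000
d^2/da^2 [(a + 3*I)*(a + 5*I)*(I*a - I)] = 6*I*a - 16 - 2*I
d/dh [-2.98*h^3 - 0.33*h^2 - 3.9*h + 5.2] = -8.94*h^2 - 0.66*h - 3.9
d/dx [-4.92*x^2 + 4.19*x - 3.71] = 4.19 - 9.84*x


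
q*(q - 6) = q^2 - 6*q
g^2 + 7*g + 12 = (g + 3)*(g + 4)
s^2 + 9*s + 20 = (s + 4)*(s + 5)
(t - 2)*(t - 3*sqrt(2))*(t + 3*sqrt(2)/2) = t^3 - 3*sqrt(2)*t^2/2 - 2*t^2 - 9*t + 3*sqrt(2)*t + 18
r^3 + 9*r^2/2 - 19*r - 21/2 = (r - 3)*(r + 1/2)*(r + 7)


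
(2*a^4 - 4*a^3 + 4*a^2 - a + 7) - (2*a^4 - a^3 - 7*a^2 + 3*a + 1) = -3*a^3 + 11*a^2 - 4*a + 6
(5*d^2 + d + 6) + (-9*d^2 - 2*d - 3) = -4*d^2 - d + 3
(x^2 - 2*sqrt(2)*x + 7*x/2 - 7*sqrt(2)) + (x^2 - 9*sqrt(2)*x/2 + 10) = 2*x^2 - 13*sqrt(2)*x/2 + 7*x/2 - 7*sqrt(2) + 10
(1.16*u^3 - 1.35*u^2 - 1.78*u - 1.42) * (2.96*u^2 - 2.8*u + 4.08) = 3.4336*u^5 - 7.244*u^4 + 3.244*u^3 - 4.7272*u^2 - 3.2864*u - 5.7936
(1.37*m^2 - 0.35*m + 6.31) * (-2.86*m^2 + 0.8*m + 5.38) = -3.9182*m^4 + 2.097*m^3 - 10.956*m^2 + 3.165*m + 33.9478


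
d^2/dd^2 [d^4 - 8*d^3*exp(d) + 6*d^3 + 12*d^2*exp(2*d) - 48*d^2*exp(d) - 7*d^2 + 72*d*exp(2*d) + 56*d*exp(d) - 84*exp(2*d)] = -8*d^3*exp(d) + 48*d^2*exp(2*d) - 96*d^2*exp(d) + 12*d^2 + 384*d*exp(2*d) - 184*d*exp(d) + 36*d - 24*exp(2*d) + 16*exp(d) - 14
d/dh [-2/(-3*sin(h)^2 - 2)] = -24*sin(2*h)/(3*cos(2*h) - 7)^2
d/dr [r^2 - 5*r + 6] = 2*r - 5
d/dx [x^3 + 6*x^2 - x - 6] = 3*x^2 + 12*x - 1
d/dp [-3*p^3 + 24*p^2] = 3*p*(16 - 3*p)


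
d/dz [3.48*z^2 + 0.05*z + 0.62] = 6.96*z + 0.05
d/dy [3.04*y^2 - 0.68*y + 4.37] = 6.08*y - 0.68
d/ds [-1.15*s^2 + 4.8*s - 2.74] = 4.8 - 2.3*s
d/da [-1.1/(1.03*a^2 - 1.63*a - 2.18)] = (2.266*a - 1.793)/(-1.03*a^2 + 1.63*a + 2.18)^2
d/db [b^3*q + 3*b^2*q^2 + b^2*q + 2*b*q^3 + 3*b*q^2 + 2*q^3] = q*(3*b^2 + 6*b*q + 2*b + 2*q^2 + 3*q)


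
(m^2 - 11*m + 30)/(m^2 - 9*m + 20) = (m - 6)/(m - 4)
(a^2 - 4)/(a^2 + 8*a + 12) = (a - 2)/(a + 6)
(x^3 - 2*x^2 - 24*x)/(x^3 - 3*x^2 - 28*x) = (x - 6)/(x - 7)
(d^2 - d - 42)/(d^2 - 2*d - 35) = (d + 6)/(d + 5)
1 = 1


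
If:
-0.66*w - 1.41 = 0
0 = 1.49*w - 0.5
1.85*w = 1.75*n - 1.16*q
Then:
No Solution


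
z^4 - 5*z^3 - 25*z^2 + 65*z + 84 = (z - 7)*(z - 3)*(z + 1)*(z + 4)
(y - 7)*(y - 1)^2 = y^3 - 9*y^2 + 15*y - 7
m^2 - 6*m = m*(m - 6)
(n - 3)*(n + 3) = n^2 - 9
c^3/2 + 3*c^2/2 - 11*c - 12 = (c/2 + 1/2)*(c - 4)*(c + 6)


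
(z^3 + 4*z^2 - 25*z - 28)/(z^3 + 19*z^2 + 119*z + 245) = (z^2 - 3*z - 4)/(z^2 + 12*z + 35)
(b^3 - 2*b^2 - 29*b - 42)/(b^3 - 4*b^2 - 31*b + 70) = (b^2 + 5*b + 6)/(b^2 + 3*b - 10)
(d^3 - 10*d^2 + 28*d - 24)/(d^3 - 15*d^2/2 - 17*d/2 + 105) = 2*(d^2 - 4*d + 4)/(2*d^2 - 3*d - 35)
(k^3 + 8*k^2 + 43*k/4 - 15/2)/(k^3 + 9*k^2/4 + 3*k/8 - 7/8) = 2*(2*k^2 + 17*k + 30)/(4*k^2 + 11*k + 7)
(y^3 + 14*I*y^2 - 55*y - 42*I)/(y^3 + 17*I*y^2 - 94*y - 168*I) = (y + I)/(y + 4*I)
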